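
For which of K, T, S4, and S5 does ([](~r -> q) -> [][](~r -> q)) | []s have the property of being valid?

S4-tableau for the negation ~(([](~r -> q) -> [][](~r -> q)) | []s):
1. ~(([](~r -> q) -> [][](~r -> q)) | []s), w0
2. ~([](~r -> q) -> [][](~r -> q)), w0
3. ~[]s, w0
4. [](~r -> q), w0
5. ~[][](~r -> q), w0
6. ~r -> q, w0
7. q, w0
8. ~s, w1
9. ~r -> q, w1
10. q, w1
11. ~[](~r -> q), w2
12. ~r -> q, w2
13. q, w2
14. ~(~r -> q), w3
15. ~r, w3
16. ~q, w3
17. ~r -> q, w3
18. q, w3
Accessibility: w0Rw0, w0Rw1, w0Rw2, w0Rw3, w1Rw1, w2Rw2, w2Rw3, w3Rw3
Branch closes: q and ~q both at w3.
Every branch closes (one shown): valid in S4, hence also in S5 (every theorem of S4 is a theorem of S5).
T-tableau for the negation ~(([](~r -> q) -> [][](~r -> q)) | []s):
1. ~(([](~r -> q) -> [][](~r -> q)) | []s), w0
2. ~([](~r -> q) -> [][](~r -> q)), w0
3. ~[]s, w0
4. [](~r -> q), w0
5. ~[][](~r -> q), w0
6. ~r -> q, w0
7. q, w0
8. ~s, w1
9. ~r -> q, w1
10. q, w1
11. ~[](~r -> q), w2
12. ~r -> q, w2
13. q, w2
14. ~(~r -> q), w3
15. ~r, w3
16. ~q, w3
Accessibility: w0Rw0, w0Rw1, w0Rw2, w1Rw1, w2Rw2, w2Rw3, w3Rw3
Complete open branch: countermodel on a T-frame, so not valid in T, nor in K (the same frame is also a K-frame).

S4, S5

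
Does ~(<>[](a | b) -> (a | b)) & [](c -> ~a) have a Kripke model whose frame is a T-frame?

1. ~(<>[](a | b) -> (a | b)) & [](c -> ~a), 0
2. ~(<>[](a | b) -> (a | b)), 0
3. [](c -> ~a), 0
4. <>[](a | b), 0
5. ~(a | b), 0
6. ~a, 0
7. ~b, 0
8. c -> ~a, 0
9. [](a | b), 1
10. c -> ~a, 1
11. a | b, 1
12. ~a, 1
13. b, 1
Accessibility: 0R0, 0R1, 1R1

Satisfiable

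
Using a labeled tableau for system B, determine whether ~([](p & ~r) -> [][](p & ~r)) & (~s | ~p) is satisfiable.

1. ~([](p & ~r) -> [][](p & ~r)) & (~s | ~p), w0
2. ~([](p & ~r) -> [][](p & ~r)), w0
3. ~s | ~p, w0
4. [](p & ~r), w0
5. ~[][](p & ~r), w0
6. p & ~r, w0
7. p, w0
8. ~r, w0
9. ~s, w0
10. ~[](p & ~r), w1
11. p & ~r, w1
12. p, w1
13. ~r, w1
14. ~(p & ~r), w2
15. r, w2
Accessibility: w0Rw0, w0Rw1, w1Rw0, w1Rw1, w1Rw2, w2Rw1, w2Rw2

Satisfiable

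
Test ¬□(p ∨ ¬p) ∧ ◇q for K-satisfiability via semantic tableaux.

1. ¬□(p ∨ ¬p) ∧ ◇q, 0
2. ¬□(p ∨ ¬p), 0
3. ◇q, 0
4. ¬(p ∨ ¬p), 1
5. ¬p, 1
6. p, 1
Accessibility: 0R1
Branch closes: p and ¬p both at 1.
All branches of the tableau close; one closing branch shown above.

Unsatisfiable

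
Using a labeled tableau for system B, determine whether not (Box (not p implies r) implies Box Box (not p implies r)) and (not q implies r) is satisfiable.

1. not (Box (not p implies r) implies Box Box (not p implies r)) and (not q implies r), 0
2. not (Box (not p implies r) implies Box Box (not p implies r)), 0
3. not q implies r, 0
4. Box (not p implies r), 0
5. not Box Box (not p implies r), 0
6. not p implies r, 0
7. r, 0
8. not Box (not p implies r), 1
9. not p implies r, 1
10. r, 1
11. not (not p implies r), 2
12. not p, 2
13. not r, 2
Accessibility: 0R0, 0R1, 1R0, 1R1, 1R2, 2R1, 2R2

Satisfiable (open branch found)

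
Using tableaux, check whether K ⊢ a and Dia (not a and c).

Invalid (countermodel exists)

Tableau for the negation not (a and Dia (not a and c)):
1. not (a and Dia (not a and c)), w0
2. not Dia (not a and c), w0
The negation has an open branch (countermodel exists).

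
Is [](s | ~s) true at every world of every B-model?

Tableau for the negation ~[](s | ~s):
1. ~[](s | ~s), 0
2. ~(s | ~s), 1   [~[]-rule on 1: fresh world 1, 0R1]
3. ~s, 1   [~|-rule on 2]
4. s, 1   [~|-rule on 2]
Accessibility: 0R0, 0R1, 1R0, 1R1
Branch closes: s and ~s both at 1.
Every branch of the negation's tableau closes; the branch above is one of them.

Valid in B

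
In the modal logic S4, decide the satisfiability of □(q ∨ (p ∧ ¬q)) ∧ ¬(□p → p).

1. □(q ∨ (p ∧ ¬q)) ∧ ¬(□p → p), 0
2. □(q ∨ (p ∧ ¬q)), 0
3. ¬(□p → p), 0
4. □p, 0
5. ¬p, 0
6. q ∨ (p ∧ ¬q), 0
7. p, 0
Accessibility: 0R0
Branch closes: p and ¬p both at 0.
(One branch shown.) All branches close.

Unsatisfiable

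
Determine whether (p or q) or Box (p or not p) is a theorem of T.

Valid in T

Tableau for the negation not ((p or q) or Box (p or not p)):
1. not ((p or q) or Box (p or not p)), w0
2. not (p or q), w0
3. not Box (p or not p), w0
4. not p, w0
5. not q, w0
6. not (p or not p), w1
7. not p, w1
8. p, w1
Accessibility: w0Rw0, w0Rw1, w1Rw1
Branch closes: p and not p both at w1.
All branches of the negation close; one closing branch shown above.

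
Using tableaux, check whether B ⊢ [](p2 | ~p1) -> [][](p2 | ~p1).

Tableau for the negation ~([](p2 | ~p1) -> [][](p2 | ~p1)):
1. ~([](p2 | ~p1) -> [][](p2 | ~p1)), 0
2. [](p2 | ~p1), 0
3. ~[][](p2 | ~p1), 0
4. p2 | ~p1, 0
5. ~p1, 0
6. ~[](p2 | ~p1), 1
7. p2 | ~p1, 1
8. ~p1, 1
9. ~(p2 | ~p1), 2
10. ~p2, 2
11. p1, 2
Accessibility: 0R0, 0R1, 1R0, 1R1, 1R2, 2R1, 2R2
The negation has an open branch (countermodel exists).

Not valid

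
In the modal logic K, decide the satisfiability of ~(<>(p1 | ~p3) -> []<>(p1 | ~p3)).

1. ~(<>(p1 | ~p3) -> []<>(p1 | ~p3)), 0
2. <>(p1 | ~p3), 0
3. ~[]<>(p1 | ~p3), 0
4. p1 | ~p3, 1
5. ~p3, 1
6. ~<>(p1 | ~p3), 2
Accessibility: 0R1, 0R2

Satisfiable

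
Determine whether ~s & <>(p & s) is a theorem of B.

No, not valid

Tableau for the negation ~(~s & <>(p & s)):
1. ~(~s & <>(p & s)), w0
2. ~<>(p & s), w0
3. ~(p & s), w0
4. ~s, w0
Accessibility: w0Rw0
The negation has an open branch (countermodel exists).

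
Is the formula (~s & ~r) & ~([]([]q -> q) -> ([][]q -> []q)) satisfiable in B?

No, unsatisfiable

1. (~s & ~r) & ~([]([]q -> q) -> ([][]q -> []q)), w0
2. ~s & ~r, w0
3. ~([]([]q -> q) -> ([][]q -> []q)), w0
4. ~s, w0
5. ~r, w0
6. []([]q -> q), w0
7. ~([][]q -> []q), w0
8. [][]q, w0
9. ~[]q, w0
10. []q -> q, w0
11. []q, w0
12. q, w0
13. ~q, w1
14. []q -> q, w1
15. []q, w1
16. q, w1
Accessibility: w0Rw0, w0Rw1, w1Rw0, w1Rw1
Branch closes: q and ~q both at w1.
(One branch shown.) All branches close.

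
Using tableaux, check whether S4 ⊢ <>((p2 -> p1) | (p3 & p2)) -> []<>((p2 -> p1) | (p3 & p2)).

Not valid

Tableau for the negation ~(<>((p2 -> p1) | (p3 & p2)) -> []<>((p2 -> p1) | (p3 & p2))):
1. ~(<>((p2 -> p1) | (p3 & p2)) -> []<>((p2 -> p1) | (p3 & p2))), w0
2. <>((p2 -> p1) | (p3 & p2)), w0
3. ~[]<>((p2 -> p1) | (p3 & p2)), w0
4. (p2 -> p1) | (p3 & p2), w1
5. p3 & p2, w1
6. p3, w1
7. p2, w1
8. ~<>((p2 -> p1) | (p3 & p2)), w2
9. ~((p2 -> p1) | (p3 & p2)), w2
10. ~(p2 -> p1), w2
11. ~(p3 & p2), w2
12. p2, w2
13. ~p1, w2
14. ~p3, w2
Accessibility: w0Rw0, w0Rw1, w0Rw2, w1Rw1, w2Rw2
The negation has an open branch (countermodel exists).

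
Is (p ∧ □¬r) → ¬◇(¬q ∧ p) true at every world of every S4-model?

Invalid (countermodel exists)

Tableau for the negation ¬((p ∧ □¬r) → ¬◇(¬q ∧ p)):
1. ¬((p ∧ □¬r) → ¬◇(¬q ∧ p)), 0
2. p ∧ □¬r, 0   [¬→-rule on 1]
3. ◇(¬q ∧ p), 0   [¬→-rule on 1]
4. p, 0   [∧-rule on 2]
5. □¬r, 0   [∧-rule on 2]
6. ¬r, 0   [□-rule on 5 via 0R0]
7. ¬q ∧ p, 1   [◇-rule on 3: fresh world 1, 0R1]
8. ¬q, 1   [∧-rule on 7]
9. p, 1   [∧-rule on 7]
10. ¬r, 1   [□-rule on 5 via 0R1]
Accessibility: 0R0, 0R1, 1R1
The negation has an open branch (countermodel exists).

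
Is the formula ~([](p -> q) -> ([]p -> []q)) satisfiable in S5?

1. ~([](p -> q) -> ([]p -> []q)), w0
2. [](p -> q), w0
3. ~([]p -> []q), w0
4. []p, w0
5. ~[]q, w0
6. p -> q, w0
7. p, w0
8. q, w0
9. ~q, w1
10. p -> q, w1
11. p, w1
12. q, w1
Accessibility: w0Rw0, w0Rw1, w1Rw0, w1Rw1
Branch closes: q and ~q both at w1.
Every branch closes; the branch above is one of them.

No, unsatisfiable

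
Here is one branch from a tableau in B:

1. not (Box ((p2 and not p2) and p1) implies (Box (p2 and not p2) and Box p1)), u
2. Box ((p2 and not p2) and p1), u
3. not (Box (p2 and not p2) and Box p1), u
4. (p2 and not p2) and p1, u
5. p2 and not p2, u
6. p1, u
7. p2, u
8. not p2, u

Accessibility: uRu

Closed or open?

Both p2 and not p2 appear at u.

Closed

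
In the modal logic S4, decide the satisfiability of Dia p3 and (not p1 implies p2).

1. Dia p3 and (not p1 implies p2), u
2. Dia p3, u
3. not p1 implies p2, u
4. p2, u
5. p3, v
Accessibility: uRu, uRv, vRv

Yes, satisfiable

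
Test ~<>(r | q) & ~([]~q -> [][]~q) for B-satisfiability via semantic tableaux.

Satisfiable

1. ~<>(r | q) & ~([]~q -> [][]~q), u
2. ~<>(r | q), u   [&-rule on 1]
3. ~([]~q -> [][]~q), u   [&-rule on 1]
4. []~q, u   [~->-rule on 3]
5. ~[][]~q, u   [~->-rule on 3]
6. ~(r | q), u   [~<>-rule on 2 via uRu]
7. ~r, u   [~|-rule on 6]
8. ~q, u   [~|-rule on 6]
9. ~[]~q, v   [~[]-rule on 5: fresh world v, uRv]
10. ~(r | q), v   [~<>-rule on 2 via uRv]
11. ~r, v   [~|-rule on 10]
12. ~q, v   [~|-rule on 10]
13. q, w   [~[]-rule on 9: fresh world w, vRw]
Accessibility: uRu, uRv, vRu, vRv, vRw, wRv, wRw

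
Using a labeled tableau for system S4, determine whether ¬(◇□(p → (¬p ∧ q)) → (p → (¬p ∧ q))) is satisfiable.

Satisfiable

1. ¬(◇□(p → (¬p ∧ q)) → (p → (¬p ∧ q))), u
2. ◇□(p → (¬p ∧ q)), u
3. ¬(p → (¬p ∧ q)), u
4. p, u
5. ¬(¬p ∧ q), u
6. ¬q, u
7. □(p → (¬p ∧ q)), v
8. p → (¬p ∧ q), v
9. ¬p ∧ q, v
10. ¬p, v
11. q, v
Accessibility: uRu, uRv, vRv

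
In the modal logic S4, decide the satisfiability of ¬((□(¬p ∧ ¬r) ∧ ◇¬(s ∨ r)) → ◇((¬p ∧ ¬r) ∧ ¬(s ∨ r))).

1. ¬((□(¬p ∧ ¬r) ∧ ◇¬(s ∨ r)) → ◇((¬p ∧ ¬r) ∧ ¬(s ∨ r))), w0
2. □(¬p ∧ ¬r) ∧ ◇¬(s ∨ r), w0
3. ¬◇((¬p ∧ ¬r) ∧ ¬(s ∨ r)), w0
4. □(¬p ∧ ¬r), w0
5. ◇¬(s ∨ r), w0
6. ¬((¬p ∧ ¬r) ∧ ¬(s ∨ r)), w0
7. ¬p ∧ ¬r, w0
8. ¬p, w0
9. ¬r, w0
10. s ∨ r, w0
11. s, w0
12. ¬(s ∨ r), w1
13. ¬s, w1
14. ¬r, w1
15. ¬((¬p ∧ ¬r) ∧ ¬(s ∨ r)), w1
16. ¬p ∧ ¬r, w1
17. ¬p, w1
18. s ∨ r, w1
19. r, w1
Accessibility: w0Rw0, w0Rw1, w1Rw1
Branch closes: r and ¬r both at w1.
Every branch closes; the branch above is one of them.

Unsatisfiable (every branch closes)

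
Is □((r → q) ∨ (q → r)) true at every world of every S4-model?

Yes, valid

Tableau for the negation ¬□((r → q) ∨ (q → r)):
1. ¬□((r → q) ∨ (q → r)), u
2. ¬((r → q) ∨ (q → r)), v
3. ¬(r → q), v
4. ¬(q → r), v
5. r, v
6. ¬q, v
7. q, v
8. ¬r, v
Accessibility: uRu, uRv, vRv
Branch closes: q and ¬q both at v.
Every branch of the negation's tableau closes; the branch above is one of them.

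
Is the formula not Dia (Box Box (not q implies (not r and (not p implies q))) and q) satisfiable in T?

Satisfiable

1. not Dia (Box Box (not q implies (not r and (not p implies q))) and q), w0
2. not (Box Box (not q implies (not r and (not p implies q))) and q), w0
3. not q, w0
Accessibility: w0Rw0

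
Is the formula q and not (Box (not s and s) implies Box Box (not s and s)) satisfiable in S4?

1. q and not (Box (not s and s) implies Box Box (not s and s)), w0
2. q, w0   [and-rule on 1]
3. not (Box (not s and s) implies Box Box (not s and s)), w0   [and-rule on 1]
4. Box (not s and s), w0   [neg-implies-rule on 3]
5. not Box Box (not s and s), w0   [neg-implies-rule on 3]
6. not s and s, w0   [Box-rule on 4 via w0Rw0]
7. not s, w0   [and-rule on 6]
8. s, w0   [and-rule on 6]
Accessibility: w0Rw0
Branch closes: s and not s both at w0.
(One branch shown.) All branches close.

Unsatisfiable (every branch closes)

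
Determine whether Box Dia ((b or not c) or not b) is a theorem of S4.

Valid

Tableau for the negation not Box Dia ((b or not c) or not b):
1. not Box Dia ((b or not c) or not b), w0
2. not Dia ((b or not c) or not b), w1
3. not ((b or not c) or not b), w1
4. not (b or not c), w1
5. b, w1
6. not b, w1
7. c, w1
Accessibility: w0Rw0, w0Rw1, w1Rw1
Branch closes: b and not b both at w1.
All branches of the negation close; one closing branch shown above.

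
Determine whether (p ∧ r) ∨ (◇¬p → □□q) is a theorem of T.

No, not valid

Tableau for the negation ¬((p ∧ r) ∨ (◇¬p → □□q)):
1. ¬((p ∧ r) ∨ (◇¬p → □□q)), u
2. ¬(p ∧ r), u   [¬∨-rule on 1]
3. ¬(◇¬p → □□q), u   [¬∨-rule on 1]
4. ◇¬p, u   [¬→-rule on 3]
5. ¬□□q, u   [¬→-rule on 3]
6. ¬r, u   [¬∧-rule on 2 (branches; this branch)]
7. ¬p, v   [◇-rule on 4: fresh world v, uRv]
8. ¬□q, w   [¬□-rule on 5: fresh world w, uRw]
9. ¬q, x   [¬□-rule on 8: fresh world x, wRx]
Accessibility: uRu, uRv, uRw, vRv, wRw, wRx, xRx
The negation has an open branch (countermodel exists).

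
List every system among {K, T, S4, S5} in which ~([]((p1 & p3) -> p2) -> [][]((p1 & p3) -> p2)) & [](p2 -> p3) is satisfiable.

S4-tableau for the formula:
1. ~([]((p1 & p3) -> p2) -> [][]((p1 & p3) -> p2)) & [](p2 -> p3), u
2. ~([]((p1 & p3) -> p2) -> [][]((p1 & p3) -> p2)), u
3. [](p2 -> p3), u
4. []((p1 & p3) -> p2), u
5. ~[][]((p1 & p3) -> p2), u
6. p2 -> p3, u
7. (p1 & p3) -> p2, u
8. p3, u
9. ~(p1 & p3), u
10. ~p1, u
11. ~[]((p1 & p3) -> p2), v
12. p2 -> p3, v
13. (p1 & p3) -> p2, v
14. p3, v
15. ~(p1 & p3), v
16. ~p1, v
17. ~((p1 & p3) -> p2), w
18. p1 & p3, w
19. ~p2, w
20. p1, w
21. p3, w
22. p2 -> p3, w
23. (p1 & p3) -> p2, w
24. ~(p1 & p3), w
25. ~p3, w
Accessibility: uRu, uRv, uRw, vRv, vRw, wRw
Branch closes: p3 and ~p3 both at w.
Every branch closes (one shown): unsatisfiable in S4, hence also in S5 (every S5-frame is an S4-frame).
T-tableau for the formula:
1. ~([]((p1 & p3) -> p2) -> [][]((p1 & p3) -> p2)) & [](p2 -> p3), u
2. ~([]((p1 & p3) -> p2) -> [][]((p1 & p3) -> p2)), u
3. [](p2 -> p3), u
4. []((p1 & p3) -> p2), u
5. ~[][]((p1 & p3) -> p2), u
6. p2 -> p3, u
7. (p1 & p3) -> p2, u
8. p3, u
9. p2, u
10. ~[]((p1 & p3) -> p2), v
11. p2 -> p3, v
12. (p1 & p3) -> p2, v
13. p3, v
14. p2, v
15. ~((p1 & p3) -> p2), w
16. p1 & p3, w
17. ~p2, w
18. p1, w
19. p3, w
Accessibility: uRu, uRv, vRv, vRw, wRw
Complete open branch: satisfiable in T, hence also in K (this T-model is also a K-model).

K, T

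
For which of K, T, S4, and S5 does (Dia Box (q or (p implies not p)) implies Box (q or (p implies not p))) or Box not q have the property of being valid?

S5-tableau for the negation not ((Dia Box (q or (p implies not p)) implies Box (q or (p implies not p))) or Box not q):
1. not ((Dia Box (q or (p implies not p)) implies Box (q or (p implies not p))) or Box not q), 0
2. not (Dia Box (q or (p implies not p)) implies Box (q or (p implies not p))), 0
3. not Box not q, 0
4. Dia Box (q or (p implies not p)), 0
5. not Box (q or (p implies not p)), 0
6. q, 1
7. Box (q or (p implies not p)), 2
8. q or (p implies not p), 0
9. q or (p implies not p), 1
10. q or (p implies not p), 2
11. p implies not p, 0
12. p implies not p, 1
13. p implies not p, 2
14. not p, 0
15. not p, 1
16. not p, 2
17. not (q or (p implies not p)), 3
18. not q, 3
19. not (p implies not p), 3
20. p, 3
21. q or (p implies not p), 3
22. p implies not p, 3
23. not p, 3
Accessibility: 0R0, 0R1, 0R2, 0R3, 1R0, 1R1, 1R2, 1R3, 2R0, 2R1, 2R2, 2R3, 3R0, 3R1, 3R2, 3R3
Branch closes: p and not p both at 3.
Every branch closes (one shown): valid in S5.
S4-tableau for the negation not ((Dia Box (q or (p implies not p)) implies Box (q or (p implies not p))) or Box not q):
1. not ((Dia Box (q or (p implies not p)) implies Box (q or (p implies not p))) or Box not q), 0
2. not (Dia Box (q or (p implies not p)) implies Box (q or (p implies not p))), 0
3. not Box not q, 0
4. Dia Box (q or (p implies not p)), 0
5. not Box (q or (p implies not p)), 0
6. q, 1
7. Box (q or (p implies not p)), 2
8. q or (p implies not p), 2
9. p implies not p, 2
10. not p, 2
11. not (q or (p implies not p)), 3
12. not q, 3
13. not (p implies not p), 3
14. p, 3
Accessibility: 0R0, 0R1, 0R2, 0R3, 1R1, 2R2, 3R3
Complete open branch: countermodel on an S4-frame, so not valid in S4, nor in K, T (the same frame is also a K-frame and a T-frame).

S5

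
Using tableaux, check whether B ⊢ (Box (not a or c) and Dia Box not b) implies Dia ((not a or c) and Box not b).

Valid in B

Tableau for the negation not ((Box (not a or c) and Dia Box not b) implies Dia ((not a or c) and Box not b)):
1. not ((Box (not a or c) and Dia Box not b) implies Dia ((not a or c) and Box not b)), w0
2. Box (not a or c) and Dia Box not b, w0
3. not Dia ((not a or c) and Box not b), w0
4. Box (not a or c), w0
5. Dia Box not b, w0
6. not ((not a or c) and Box not b), w0
7. not a or c, w0
8. not Box not b, w0
9. c, w0
10. Box not b, w1
11. not ((not a or c) and Box not b), w1
12. not a or c, w1
13. not b, w0
14. not b, w1
15. not Box not b, w1
16. c, w1
17. b, w2
18. not ((not a or c) and Box not b), w2
19. not a or c, w2
20. not Box not b, w2
21. c, w2
22. b, w3
23. not b, w3
Accessibility: w0Rw0, w0Rw1, w0Rw2, w1Rw0, w1Rw1, w1Rw3, w2Rw0, w2Rw2, w3Rw1, w3Rw3
Branch closes: b and not b both at w3.
All branches of the negation close; one closing branch shown above.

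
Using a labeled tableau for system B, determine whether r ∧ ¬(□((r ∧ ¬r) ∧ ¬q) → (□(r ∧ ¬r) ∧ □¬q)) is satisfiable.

Unsatisfiable (every branch closes)

1. r ∧ ¬(□((r ∧ ¬r) ∧ ¬q) → (□(r ∧ ¬r) ∧ □¬q)), 0
2. r, 0
3. ¬(□((r ∧ ¬r) ∧ ¬q) → (□(r ∧ ¬r) ∧ □¬q)), 0
4. □((r ∧ ¬r) ∧ ¬q), 0
5. ¬(□(r ∧ ¬r) ∧ □¬q), 0
6. (r ∧ ¬r) ∧ ¬q, 0
7. r ∧ ¬r, 0
8. ¬q, 0
9. ¬r, 0
Accessibility: 0R0
Branch closes: r and ¬r both at 0.
All branches of the tableau close; one closing branch shown above.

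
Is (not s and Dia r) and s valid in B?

Tableau for the negation not ((not s and Dia r) and s):
1. not ((not s and Dia r) and s), u
2. not s, u
Accessibility: uRu
The negation has an open branch (countermodel exists).

Not valid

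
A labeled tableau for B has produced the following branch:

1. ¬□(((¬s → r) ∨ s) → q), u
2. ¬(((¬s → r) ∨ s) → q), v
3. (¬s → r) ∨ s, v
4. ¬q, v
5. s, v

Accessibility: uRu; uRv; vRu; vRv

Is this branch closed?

No world carries both an atom and its negation.

No, open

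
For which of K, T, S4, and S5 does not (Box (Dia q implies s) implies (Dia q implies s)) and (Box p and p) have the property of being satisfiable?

K

T-tableau for the formula:
1. not (Box (Dia q implies s) implies (Dia q implies s)) and (Box p and p), 0
2. not (Box (Dia q implies s) implies (Dia q implies s)), 0
3. Box p and p, 0
4. Box (Dia q implies s), 0
5. not (Dia q implies s), 0
6. Box p, 0
7. p, 0
8. Dia q, 0
9. not s, 0
10. Dia q implies s, 0
11. not Dia q, 0
12. not q, 0
13. q, 1
14. Dia q implies s, 1
15. p, 1
16. not q, 1
Accessibility: 0R0, 0R1, 1R1
Branch closes: q and not q both at 1.
Every branch closes (one shown): unsatisfiable in T, hence also in S4, S5 (every S4/S5-frame is a T-frame).
K-tableau for the formula:
1. not (Box (Dia q implies s) implies (Dia q implies s)) and (Box p and p), 0
2. not (Box (Dia q implies s) implies (Dia q implies s)), 0
3. Box p and p, 0
4. Box (Dia q implies s), 0
5. not (Dia q implies s), 0
6. Box p, 0
7. p, 0
8. Dia q, 0
9. not s, 0
10. q, 1
11. Dia q implies s, 1
12. p, 1
13. s, 1
Accessibility: 0R1
Complete open branch: satisfiable in K.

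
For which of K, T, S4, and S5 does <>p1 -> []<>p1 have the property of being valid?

S5

S5-tableau for the negation ~(<>p1 -> []<>p1):
1. ~(<>p1 -> []<>p1), u
2. <>p1, u   [~->-rule on 1]
3. ~[]<>p1, u   [~->-rule on 1]
4. p1, v   [<>-rule on 2: fresh world v, uRv]
5. ~<>p1, w   [~[]-rule on 3: fresh world w, uRw]
6. ~p1, u   [~<>-rule on 5 via wRu]
7. ~p1, v   [~<>-rule on 5 via wRv]
Accessibility: uRu, uRv, uRw, vRu, vRv, vRw, wRu, wRv, wRw
Branch closes: p1 and ~p1 both at v.
Every branch closes (one shown): valid in S5.
S4-tableau for the negation ~(<>p1 -> []<>p1):
1. ~(<>p1 -> []<>p1), u
2. <>p1, u   [~->-rule on 1]
3. ~[]<>p1, u   [~->-rule on 1]
4. p1, v   [<>-rule on 2: fresh world v, uRv]
5. ~<>p1, w   [~[]-rule on 3: fresh world w, uRw]
6. ~p1, w   [~<>-rule on 5 via wRw]
Accessibility: uRu, uRv, uRw, vRv, wRw
Complete open branch: countermodel on an S4-frame, so not valid in S4, nor in K, T (the same frame is also a K-frame and a T-frame).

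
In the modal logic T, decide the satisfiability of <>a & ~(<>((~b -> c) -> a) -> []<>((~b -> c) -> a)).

1. <>a & ~(<>((~b -> c) -> a) -> []<>((~b -> c) -> a)), 0
2. <>a, 0
3. ~(<>((~b -> c) -> a) -> []<>((~b -> c) -> a)), 0
4. <>((~b -> c) -> a), 0
5. ~[]<>((~b -> c) -> a), 0
6. a, 1
7. (~b -> c) -> a, 2
8. a, 2
9. ~<>((~b -> c) -> a), 3
10. ~((~b -> c) -> a), 3
11. ~b -> c, 3
12. ~a, 3
13. c, 3
Accessibility: 0R0, 0R1, 0R2, 0R3, 1R1, 2R2, 3R3

Yes, satisfiable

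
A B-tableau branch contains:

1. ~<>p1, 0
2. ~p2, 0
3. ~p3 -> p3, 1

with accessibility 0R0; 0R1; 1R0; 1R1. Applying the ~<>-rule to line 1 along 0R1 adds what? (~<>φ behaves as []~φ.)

~p1, 1

~<>φ behaves as []~φ: propagate the negated body to each accessible world.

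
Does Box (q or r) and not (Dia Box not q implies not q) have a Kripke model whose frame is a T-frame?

1. Box (q or r) and not (Dia Box not q implies not q), 0
2. Box (q or r), 0   [and-rule on 1]
3. not (Dia Box not q implies not q), 0   [and-rule on 1]
4. Dia Box not q, 0   [neg-implies-rule on 3]
5. q, 0   [neg-implies-rule on 3]
6. q or r, 0   [Box-rule on 2 via 0R0]
7. r, 0   [or-rule on 6 (branches; this branch)]
8. Box not q, 1   [Dia-rule on 4: fresh world 1, 0R1]
9. q or r, 1   [Box-rule on 2 via 0R1]
10. not q, 1   [Box-rule on 8 via 1R1]
11. r, 1   [or-rule on 9 (branches; this branch)]
Accessibility: 0R0, 0R1, 1R1

Yes, satisfiable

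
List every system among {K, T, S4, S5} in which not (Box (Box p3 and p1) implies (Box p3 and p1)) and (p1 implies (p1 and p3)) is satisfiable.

K

T-tableau for the formula:
1. not (Box (Box p3 and p1) implies (Box p3 and p1)) and (p1 implies (p1 and p3)), u
2. not (Box (Box p3 and p1) implies (Box p3 and p1)), u
3. p1 implies (p1 and p3), u
4. Box (Box p3 and p1), u
5. not (Box p3 and p1), u
6. Box p3 and p1, u
7. Box p3, u
8. p1, u
9. p3, u
10. p1 and p3, u
11. not Box p3, u
12. not p3, v
13. Box p3 and p1, v
14. Box p3, v
15. p1, v
16. p3, v
Accessibility: uRu, uRv, vRv
Branch closes: p3 and not p3 both at v.
Every branch closes (one shown): unsatisfiable in T, hence also in S4, S5 (every S4/S5-frame is a T-frame).
K-tableau for the formula:
1. not (Box (Box p3 and p1) implies (Box p3 and p1)) and (p1 implies (p1 and p3)), u
2. not (Box (Box p3 and p1) implies (Box p3 and p1)), u
3. p1 implies (p1 and p3), u
4. Box (Box p3 and p1), u
5. not (Box p3 and p1), u
6. p1 and p3, u
7. p1, u
8. p3, u
9. not Box p3, u
10. not p3, v
11. Box p3 and p1, v
12. Box p3, v
13. p1, v
Accessibility: uRv
Complete open branch: satisfiable in K.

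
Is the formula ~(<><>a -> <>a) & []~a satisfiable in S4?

1. ~(<><>a -> <>a) & []~a, 0
2. ~(<><>a -> <>a), 0
3. []~a, 0
4. <><>a, 0
5. ~<>a, 0
6. ~a, 0
7. <>a, 1
8. ~a, 1
9. a, 2
10. ~a, 2
Accessibility: 0R0, 0R1, 0R2, 1R1, 1R2, 2R2
Branch closes: a and ~a both at 2.
(One branch shown.) All branches close.

Unsatisfiable (every branch closes)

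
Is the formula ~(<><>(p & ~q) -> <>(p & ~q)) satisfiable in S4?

No, unsatisfiable

1. ~(<><>(p & ~q) -> <>(p & ~q)), u
2. <><>(p & ~q), u   [~->-rule on 1]
3. ~<>(p & ~q), u   [~->-rule on 1]
4. ~(p & ~q), u   [~<>-rule on 3 via uRu]
5. q, u   [~&-rule on 4 (branches; this branch)]
6. <>(p & ~q), v   [<>-rule on 2: fresh world v, uRv]
7. ~(p & ~q), v   [~<>-rule on 3 via uRv]
8. q, v   [~&-rule on 7 (branches; this branch)]
9. p & ~q, w   [<>-rule on 6: fresh world w, vRw]
10. p, w   [&-rule on 9]
11. ~q, w   [&-rule on 9]
12. ~(p & ~q), w   [~<>-rule on 3 via uRw]
13. q, w   [~&-rule on 12 (branches; this branch)]
Accessibility: uRu, uRv, uRw, vRv, vRw, wRw
Branch closes: q and ~q both at w.
All branches of the tableau close; one closing branch shown above.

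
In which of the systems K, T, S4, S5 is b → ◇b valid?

T, S4, S5

K-tableau for the negation ¬(b → ◇b):
1. ¬(b → ◇b), w0
2. b, w0
3. ¬◇b, w0
Complete open branch: countermodel on a K-frame, so not valid in K.
T-tableau for the negation ¬(b → ◇b):
1. ¬(b → ◇b), w0
2. b, w0
3. ¬◇b, w0
4. ¬b, w0
Accessibility: w0Rw0
Branch closes: b and ¬b both at w0.
Every branch closes (one shown): valid in T, hence also in S4, S5 (every theorem of T is a theorem of S4 and S5).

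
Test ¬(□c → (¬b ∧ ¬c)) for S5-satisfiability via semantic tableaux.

Yes, satisfiable

1. ¬(□c → (¬b ∧ ¬c)), u
2. □c, u
3. ¬(¬b ∧ ¬c), u
4. c, u
Accessibility: uRu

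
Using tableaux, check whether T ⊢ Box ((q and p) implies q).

Tableau for the negation not Box ((q and p) implies q):
1. not Box ((q and p) implies q), u
2. not ((q and p) implies q), v
3. q and p, v
4. not q, v
5. q, v
6. p, v
Accessibility: uRu, uRv, vRv
Branch closes: q and not q both at v.
All branches of the negation close; one closing branch shown above.

Valid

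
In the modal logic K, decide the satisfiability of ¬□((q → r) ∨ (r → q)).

1. ¬□((q → r) ∨ (r → q)), w0
2. ¬((q → r) ∨ (r → q)), w1
3. ¬(q → r), w1
4. ¬(r → q), w1
5. q, w1
6. ¬r, w1
7. r, w1
8. ¬q, w1
Accessibility: w0Rw1
Branch closes: r and ¬r both at w1.
(One branch shown.) All branches close.

No, unsatisfiable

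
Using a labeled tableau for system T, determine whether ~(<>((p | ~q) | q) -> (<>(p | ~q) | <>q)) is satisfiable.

Unsatisfiable

1. ~(<>((p | ~q) | q) -> (<>(p | ~q) | <>q)), 0
2. <>((p | ~q) | q), 0   [~->-rule on 1]
3. ~(<>(p | ~q) | <>q), 0   [~->-rule on 1]
4. ~<>(p | ~q), 0   [~|-rule on 3]
5. ~<>q, 0   [~|-rule on 3]
6. ~(p | ~q), 0   [~<>-rule on 4 via 0R0]
7. ~p, 0   [~|-rule on 6]
8. q, 0   [~|-rule on 6]
9. ~q, 0   [~<>-rule on 5 via 0R0]
Accessibility: 0R0
Branch closes: q and ~q both at 0.
(One branch shown.) All branches close.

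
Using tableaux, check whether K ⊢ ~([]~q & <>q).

Valid in K

Tableau for the negation []~q & <>q:
1. []~q & <>q, 0
2. []~q, 0   [&-rule on 1]
3. <>q, 0   [&-rule on 1]
4. q, 1   [<>-rule on 3: fresh world 1, 0R1]
5. ~q, 1   [[]-rule on 2 via 0R1]
Accessibility: 0R1
Branch closes: q and ~q both at 1.
All branches of the negation close; one closing branch shown above.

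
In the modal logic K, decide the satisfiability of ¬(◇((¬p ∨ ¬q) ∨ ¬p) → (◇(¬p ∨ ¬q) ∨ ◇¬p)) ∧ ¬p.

No, unsatisfiable

1. ¬(◇((¬p ∨ ¬q) ∨ ¬p) → (◇(¬p ∨ ¬q) ∨ ◇¬p)) ∧ ¬p, u
2. ¬(◇((¬p ∨ ¬q) ∨ ¬p) → (◇(¬p ∨ ¬q) ∨ ◇¬p)), u   [∧-rule on 1]
3. ¬p, u   [∧-rule on 1]
4. ◇((¬p ∨ ¬q) ∨ ¬p), u   [¬→-rule on 2]
5. ¬(◇(¬p ∨ ¬q) ∨ ◇¬p), u   [¬→-rule on 2]
6. ¬◇(¬p ∨ ¬q), u   [¬∨-rule on 5]
7. ¬◇¬p, u   [¬∨-rule on 5]
8. (¬p ∨ ¬q) ∨ ¬p, v   [◇-rule on 4: fresh world v, uRv]
9. ¬(¬p ∨ ¬q), v   [¬◇-rule on 6 via uRv]
10. p, v   [¬∨-rule on 9]
11. q, v   [¬∨-rule on 9]
12. ¬p ∨ ¬q, v   [∨-rule on 8 (branches; this branch)]
13. ¬q, v   [∨-rule on 12 (branches; this branch)]
Accessibility: uRv
Branch closes: q and ¬q both at v.
(One branch shown.) All branches close.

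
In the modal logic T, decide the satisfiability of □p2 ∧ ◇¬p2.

No, unsatisfiable

1. □p2 ∧ ◇¬p2, u
2. □p2, u
3. ◇¬p2, u
4. p2, u
5. ¬p2, v
6. p2, v
Accessibility: uRu, uRv, vRv
Branch closes: p2 and ¬p2 both at v.
(One branch shown.) All branches close.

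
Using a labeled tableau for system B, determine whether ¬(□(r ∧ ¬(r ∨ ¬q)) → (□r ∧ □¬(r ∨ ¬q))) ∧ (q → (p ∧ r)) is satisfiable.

Unsatisfiable (every branch closes)

1. ¬(□(r ∧ ¬(r ∨ ¬q)) → (□r ∧ □¬(r ∨ ¬q))) ∧ (q → (p ∧ r)), w0
2. ¬(□(r ∧ ¬(r ∨ ¬q)) → (□r ∧ □¬(r ∨ ¬q))), w0
3. q → (p ∧ r), w0
4. □(r ∧ ¬(r ∨ ¬q)), w0
5. ¬(□r ∧ □¬(r ∨ ¬q)), w0
6. r ∧ ¬(r ∨ ¬q), w0
7. r, w0
8. ¬(r ∨ ¬q), w0
9. ¬r, w0
10. q, w0
Accessibility: w0Rw0
Branch closes: r and ¬r both at w0.
Every branch closes; the branch above is one of them.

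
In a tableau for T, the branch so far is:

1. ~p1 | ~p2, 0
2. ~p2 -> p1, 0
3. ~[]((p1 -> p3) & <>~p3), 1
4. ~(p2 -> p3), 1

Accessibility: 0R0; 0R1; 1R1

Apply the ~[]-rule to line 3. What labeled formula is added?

a fresh world 2 with 1R2, and ~((p1 -> p3) & <>~p3) at 2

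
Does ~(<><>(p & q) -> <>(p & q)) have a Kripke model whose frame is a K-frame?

1. ~(<><>(p & q) -> <>(p & q)), u
2. <><>(p & q), u   [~->-rule on 1]
3. ~<>(p & q), u   [~->-rule on 1]
4. <>(p & q), v   [<>-rule on 2: fresh world v, uRv]
5. ~(p & q), v   [~<>-rule on 3 via uRv]
6. ~q, v   [~&-rule on 5 (branches; this branch)]
7. p & q, w   [<>-rule on 4: fresh world w, vRw]
8. p, w   [&-rule on 7]
9. q, w   [&-rule on 7]
Accessibility: uRv, vRw

Satisfiable (open branch found)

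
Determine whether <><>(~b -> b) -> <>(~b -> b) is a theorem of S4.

Tableau for the negation ~(<><>(~b -> b) -> <>(~b -> b)):
1. ~(<><>(~b -> b) -> <>(~b -> b)), u
2. <><>(~b -> b), u
3. ~<>(~b -> b), u
4. ~(~b -> b), u
5. ~b, u
6. <>(~b -> b), v
7. ~(~b -> b), v
8. ~b, v
9. ~b -> b, w
10. ~(~b -> b), w
11. ~b, w
12. b, w
Accessibility: uRu, uRv, uRw, vRv, vRw, wRw
Branch closes: b and ~b both at w.
All branches of the negation close; one closing branch shown above.

Valid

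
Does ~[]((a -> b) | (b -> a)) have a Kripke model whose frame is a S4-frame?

1. ~[]((a -> b) | (b -> a)), 0
2. ~((a -> b) | (b -> a)), 1   [~[]-rule on 1: fresh world 1, 0R1]
3. ~(a -> b), 1   [~|-rule on 2]
4. ~(b -> a), 1   [~|-rule on 2]
5. a, 1   [~->-rule on 3]
6. ~b, 1   [~->-rule on 3]
7. b, 1   [~->-rule on 4]
8. ~a, 1   [~->-rule on 4]
Accessibility: 0R0, 0R1, 1R1
Branch closes: b and ~b both at 1.
Every branch closes; the branch above is one of them.

Unsatisfiable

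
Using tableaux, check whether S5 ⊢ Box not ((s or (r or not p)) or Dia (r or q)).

Tableau for the negation not Box not ((s or (r or not p)) or Dia (r or q)):
1. not Box not ((s or (r or not p)) or Dia (r or q)), 0
2. (s or (r or not p)) or Dia (r or q), 1
3. Dia (r or q), 1
4. r or q, 2
5. q, 2
Accessibility: 0R0, 0R1, 0R2, 1R0, 1R1, 1R2, 2R0, 2R1, 2R2
The negation has an open branch (countermodel exists).

Invalid (countermodel exists)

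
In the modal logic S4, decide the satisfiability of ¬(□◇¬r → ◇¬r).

1. ¬(□◇¬r → ◇¬r), w0
2. □◇¬r, w0
3. ¬◇¬r, w0
4. ◇¬r, w0
5. r, w0
6. ¬r, w1
7. ◇¬r, w1
8. r, w1
Accessibility: w0Rw0, w0Rw1, w1Rw1
Branch closes: r and ¬r both at w1.
(One branch shown.) All branches close.

No, unsatisfiable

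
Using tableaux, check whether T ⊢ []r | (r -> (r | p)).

Valid in T

Tableau for the negation ~([]r | (r -> (r | p))):
1. ~([]r | (r -> (r | p))), u
2. ~[]r, u
3. ~(r -> (r | p)), u
4. r, u
5. ~(r | p), u
6. ~r, u
7. ~p, u
Accessibility: uRu
Branch closes: r and ~r both at u.
All branches of the negation close; one closing branch shown above.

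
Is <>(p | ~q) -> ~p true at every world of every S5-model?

Tableau for the negation ~(<>(p | ~q) -> ~p):
1. ~(<>(p | ~q) -> ~p), 0
2. <>(p | ~q), 0
3. p, 0
4. p | ~q, 1
5. ~q, 1
Accessibility: 0R0, 0R1, 1R0, 1R1
The negation has an open branch (countermodel exists).

No, not valid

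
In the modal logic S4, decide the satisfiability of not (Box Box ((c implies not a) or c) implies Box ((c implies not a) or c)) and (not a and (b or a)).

1. not (Box Box ((c implies not a) or c) implies Box ((c implies not a) or c)) and (not a and (b or a)), 0
2. not (Box Box ((c implies not a) or c) implies Box ((c implies not a) or c)), 0
3. not a and (b or a), 0
4. Box Box ((c implies not a) or c), 0
5. not Box ((c implies not a) or c), 0
6. not a, 0
7. b or a, 0
8. Box ((c implies not a) or c), 0
9. (c implies not a) or c, 0
10. b, 0
11. c implies not a, 0
12. not ((c implies not a) or c), 1
13. not (c implies not a), 1
14. not c, 1
15. c, 1
16. a, 1
Accessibility: 0R0, 0R1, 1R1
Branch closes: c and not c both at 1.
All branches of the tableau close; one closing branch shown above.

Unsatisfiable (every branch closes)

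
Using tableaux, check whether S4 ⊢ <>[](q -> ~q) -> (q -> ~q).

Tableau for the negation ~(<>[](q -> ~q) -> (q -> ~q)):
1. ~(<>[](q -> ~q) -> (q -> ~q)), w0
2. <>[](q -> ~q), w0
3. ~(q -> ~q), w0
4. q, w0
5. [](q -> ~q), w1
6. q -> ~q, w1
7. ~q, w1
Accessibility: w0Rw0, w0Rw1, w1Rw1
The negation has an open branch (countermodel exists).

No, not valid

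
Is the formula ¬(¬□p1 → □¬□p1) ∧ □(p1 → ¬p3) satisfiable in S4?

1. ¬(¬□p1 → □¬□p1) ∧ □(p1 → ¬p3), 0
2. ¬(¬□p1 → □¬□p1), 0
3. □(p1 → ¬p3), 0
4. ¬□p1, 0
5. ¬□¬□p1, 0
6. p1 → ¬p3, 0
7. ¬p3, 0
8. ¬p1, 1
9. p1 → ¬p3, 1
10. ¬p3, 1
11. □p1, 2
12. p1 → ¬p3, 2
13. p1, 2
14. ¬p3, 2
Accessibility: 0R0, 0R1, 0R2, 1R1, 2R2

Yes, satisfiable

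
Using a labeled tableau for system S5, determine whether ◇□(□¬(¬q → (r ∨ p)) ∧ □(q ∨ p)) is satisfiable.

1. ◇□(□¬(¬q → (r ∨ p)) ∧ □(q ∨ p)), 0
2. □(□¬(¬q → (r ∨ p)) ∧ □(q ∨ p)), 1   [◇-rule on 1: fresh world 1, 0R1]
3. □¬(¬q → (r ∨ p)) ∧ □(q ∨ p), 0   [□-rule on 2 via 1R0]
4. □¬(¬q → (r ∨ p)), 0   [∧-rule on 3]
5. □(q ∨ p), 0   [∧-rule on 3]
6. □¬(¬q → (r ∨ p)) ∧ □(q ∨ p), 1   [□-rule on 2 via 1R1]
7. □¬(¬q → (r ∨ p)), 1   [∧-rule on 6]
8. □(q ∨ p), 1   [∧-rule on 6]
9. ¬(¬q → (r ∨ p)), 0   [□-rule on 4 via 0R0]
10. ¬q, 0   [¬→-rule on 9]
11. ¬(r ∨ p), 0   [¬→-rule on 9]
12. ¬r, 0   [¬∨-rule on 11]
13. ¬p, 0   [¬∨-rule on 11]
14. ¬(¬q → (r ∨ p)), 1   [□-rule on 4 via 0R1]
15. ¬q, 1   [¬→-rule on 14]
16. ¬(r ∨ p), 1   [¬→-rule on 14]
17. ¬r, 1   [¬∨-rule on 16]
18. ¬p, 1   [¬∨-rule on 16]
19. q ∨ p, 0   [□-rule on 5 via 0R0]
20. q ∨ p, 1   [□-rule on 5 via 0R1]
21. p, 0   [∨-rule on 19 (branches; this branch)]
Accessibility: 0R0, 0R1, 1R0, 1R1
Branch closes: p and ¬p both at 0.
(One branch shown.) All branches close.

Unsatisfiable (every branch closes)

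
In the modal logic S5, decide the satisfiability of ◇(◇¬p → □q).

Yes, satisfiable

1. ◇(◇¬p → □q), 0
2. ◇¬p → □q, 1   [◇-rule on 1: fresh world 1, 0R1]
3. □q, 1   [→-rule on 2 (branches; this branch)]
4. q, 0   [□-rule on 3 via 1R0]
5. q, 1   [□-rule on 3 via 1R1]
Accessibility: 0R0, 0R1, 1R0, 1R1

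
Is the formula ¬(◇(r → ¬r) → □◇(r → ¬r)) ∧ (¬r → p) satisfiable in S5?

Unsatisfiable (every branch closes)

1. ¬(◇(r → ¬r) → □◇(r → ¬r)) ∧ (¬r → p), w0
2. ¬(◇(r → ¬r) → □◇(r → ¬r)), w0   [∧-rule on 1]
3. ¬r → p, w0   [∧-rule on 1]
4. ◇(r → ¬r), w0   [¬→-rule on 2]
5. ¬□◇(r → ¬r), w0   [¬→-rule on 2]
6. p, w0   [→-rule on 3 (branches; this branch)]
7. r → ¬r, w1   [◇-rule on 4: fresh world w1, w0Rw1]
8. ¬r, w1   [→-rule on 7 (branches; this branch)]
9. ¬◇(r → ¬r), w2   [¬□-rule on 5: fresh world w2, w0Rw2]
10. ¬(r → ¬r), w0   [¬◇-rule on 9 via w2Rw0]
11. r, w0   [¬→-rule on 10]
12. ¬(r → ¬r), w1   [¬◇-rule on 9 via w2Rw1]
13. r, w1   [¬→-rule on 12]
Accessibility: w0Rw0, w0Rw1, w0Rw2, w1Rw0, w1Rw1, w1Rw2, w2Rw0, w2Rw1, w2Rw2
Branch closes: r and ¬r both at w1.
(One branch shown.) All branches close.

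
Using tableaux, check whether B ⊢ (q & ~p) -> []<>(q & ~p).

Tableau for the negation ~((q & ~p) -> []<>(q & ~p)):
1. ~((q & ~p) -> []<>(q & ~p)), 0
2. q & ~p, 0
3. ~[]<>(q & ~p), 0
4. q, 0
5. ~p, 0
6. ~<>(q & ~p), 1
7. ~(q & ~p), 0
8. ~(q & ~p), 1
9. p, 0
Accessibility: 0R0, 0R1, 1R0, 1R1
Branch closes: p and ~p both at 0.
All branches of the negation close; one closing branch shown above.

Valid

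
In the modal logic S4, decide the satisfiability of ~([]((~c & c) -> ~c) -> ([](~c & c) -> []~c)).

No, unsatisfiable

1. ~([]((~c & c) -> ~c) -> ([](~c & c) -> []~c)), w0
2. []((~c & c) -> ~c), w0   [~->-rule on 1]
3. ~([](~c & c) -> []~c), w0   [~->-rule on 1]
4. [](~c & c), w0   [~->-rule on 3]
5. ~[]~c, w0   [~->-rule on 3]
6. (~c & c) -> ~c, w0   [[]-rule on 2 via w0Rw0]
7. ~c & c, w0   [[]-rule on 4 via w0Rw0]
8. ~c, w0   [&-rule on 7]
9. c, w0   [&-rule on 7]
Accessibility: w0Rw0
Branch closes: c and ~c both at w0.
Every branch closes; the branch above is one of them.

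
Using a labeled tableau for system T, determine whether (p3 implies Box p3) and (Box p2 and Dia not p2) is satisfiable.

1. (p3 implies Box p3) and (Box p2 and Dia not p2), w0
2. p3 implies Box p3, w0
3. Box p2 and Dia not p2, w0
4. Box p2, w0
5. Dia not p2, w0
6. p2, w0
7. Box p3, w0
8. p3, w0
9. not p2, w1
10. p2, w1
Accessibility: w0Rw0, w0Rw1, w1Rw1
Branch closes: p2 and not p2 both at w1.
Every branch closes; the branch above is one of them.

Unsatisfiable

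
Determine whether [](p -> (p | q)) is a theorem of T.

Valid in T

Tableau for the negation ~[](p -> (p | q)):
1. ~[](p -> (p | q)), 0
2. ~(p -> (p | q)), 1
3. p, 1
4. ~(p | q), 1
5. ~p, 1
6. ~q, 1
Accessibility: 0R0, 0R1, 1R1
Branch closes: p and ~p both at 1.
All branches of the negation close; one closing branch shown above.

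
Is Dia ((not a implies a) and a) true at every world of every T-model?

No, not valid

Tableau for the negation not Dia ((not a implies a) and a):
1. not Dia ((not a implies a) and a), u
2. not ((not a implies a) and a), u   [neg-Dia-rule on 1 via uRu]
3. not a, u   [neg-and-rule on 2 (branches; this branch)]
Accessibility: uRu
The negation has an open branch (countermodel exists).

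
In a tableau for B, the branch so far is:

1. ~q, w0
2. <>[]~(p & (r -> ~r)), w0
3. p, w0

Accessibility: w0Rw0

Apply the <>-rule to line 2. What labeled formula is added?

a fresh world w1 with w0Rw1, and []~(p & (r -> ~r)) at w1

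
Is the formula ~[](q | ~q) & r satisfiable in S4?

1. ~[](q | ~q) & r, 0
2. ~[](q | ~q), 0
3. r, 0
4. ~(q | ~q), 1
5. ~q, 1
6. q, 1
Accessibility: 0R0, 0R1, 1R1
Branch closes: q and ~q both at 1.
(One branch shown.) All branches close.

Unsatisfiable (every branch closes)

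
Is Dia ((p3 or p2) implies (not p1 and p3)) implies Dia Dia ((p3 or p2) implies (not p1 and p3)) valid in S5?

Tableau for the negation not (Dia ((p3 or p2) implies (not p1 and p3)) implies Dia Dia ((p3 or p2) implies (not p1 and p3))):
1. not (Dia ((p3 or p2) implies (not p1 and p3)) implies Dia Dia ((p3 or p2) implies (not p1 and p3))), w0
2. Dia ((p3 or p2) implies (not p1 and p3)), w0
3. not Dia Dia ((p3 or p2) implies (not p1 and p3)), w0
4. not Dia ((p3 or p2) implies (not p1 and p3)), w0
5. not ((p3 or p2) implies (not p1 and p3)), w0
6. p3 or p2, w0
7. not (not p1 and p3), w0
8. p2, w0
9. not p3, w0
10. (p3 or p2) implies (not p1 and p3), w1
11. not Dia ((p3 or p2) implies (not p1 and p3)), w1
12. not ((p3 or p2) implies (not p1 and p3)), w1
13. p3 or p2, w1
14. not (not p1 and p3), w1
15. not p1 and p3, w1
16. not p1, w1
17. p3, w1
18. p2, w1
19. not p3, w1
Accessibility: w0Rw0, w0Rw1, w1Rw0, w1Rw1
Branch closes: p3 and not p3 both at w1.
Every branch of the negation's tableau closes; the branch above is one of them.

Valid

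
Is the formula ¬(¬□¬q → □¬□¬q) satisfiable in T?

Yes, satisfiable

1. ¬(¬□¬q → □¬□¬q), w0
2. ¬□¬q, w0   [¬→-rule on 1]
3. ¬□¬□¬q, w0   [¬→-rule on 1]
4. q, w1   [¬□-rule on 2: fresh world w1, w0Rw1]
5. □¬q, w2   [¬□-rule on 3: fresh world w2, w0Rw2]
6. ¬q, w2   [□-rule on 5 via w2Rw2]
Accessibility: w0Rw0, w0Rw1, w0Rw2, w1Rw1, w2Rw2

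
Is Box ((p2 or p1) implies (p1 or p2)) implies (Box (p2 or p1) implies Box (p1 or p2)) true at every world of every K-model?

Valid in K

Tableau for the negation not (Box ((p2 or p1) implies (p1 or p2)) implies (Box (p2 or p1) implies Box (p1 or p2))):
1. not (Box ((p2 or p1) implies (p1 or p2)) implies (Box (p2 or p1) implies Box (p1 or p2))), u
2. Box ((p2 or p1) implies (p1 or p2)), u
3. not (Box (p2 or p1) implies Box (p1 or p2)), u
4. Box (p2 or p1), u
5. not Box (p1 or p2), u
6. not (p1 or p2), v
7. not p1, v
8. not p2, v
9. (p2 or p1) implies (p1 or p2), v
10. p2 or p1, v
11. not (p2 or p1), v
12. p1, v
Accessibility: uRv
Branch closes: p1 and not p1 both at v.
All branches of the negation close; one closing branch shown above.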